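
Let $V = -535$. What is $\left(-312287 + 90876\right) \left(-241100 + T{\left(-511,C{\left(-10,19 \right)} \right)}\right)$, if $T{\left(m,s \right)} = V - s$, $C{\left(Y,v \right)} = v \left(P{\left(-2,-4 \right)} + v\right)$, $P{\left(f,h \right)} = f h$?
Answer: $53614230828$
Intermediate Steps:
$C{\left(Y,v \right)} = v \left(8 + v\right)$ ($C{\left(Y,v \right)} = v \left(\left(-2\right) \left(-4\right) + v\right) = v \left(8 + v\right)$)
$T{\left(m,s \right)} = -535 - s$
$\left(-312287 + 90876\right) \left(-241100 + T{\left(-511,C{\left(-10,19 \right)} \right)}\right) = \left(-312287 + 90876\right) \left(-241100 - \left(535 + 19 \left(8 + 19\right)\right)\right) = - 221411 \left(-241100 - \left(535 + 19 \cdot 27\right)\right) = - 221411 \left(-241100 - 1048\right) = \left(-221411\right) \left(-242148\right) = 53614230828$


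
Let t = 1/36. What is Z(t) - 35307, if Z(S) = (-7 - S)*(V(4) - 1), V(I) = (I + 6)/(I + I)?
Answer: -5084461/144 ≈ -35309.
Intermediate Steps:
V(I) = (6 + I)/(2*I) (V(I) = (6 + I)/((2*I)) = (6 + I)*(1/(2*I)) = (6 + I)/(2*I))
t = 1/36 ≈ 0.027778
Z(S) = -7/4 - S/4 (Z(S) = (-7 - S)*((½)*(6 + 4)/4 - 1) = (-7 - S)*((½)*(¼)*10 - 1) = (-7 - S)*(5/4 - 1) = (-7 - S)*(¼) = -7/4 - S/4)
Z(t) - 35307 = (-7/4 - ¼*1/36) - 35307 = (-7/4 - 1/144) - 35307 = -253/144 - 35307 = -5084461/144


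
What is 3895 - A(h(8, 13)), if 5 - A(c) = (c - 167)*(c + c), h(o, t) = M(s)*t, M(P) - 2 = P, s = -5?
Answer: 19958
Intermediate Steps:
M(P) = 2 + P
h(o, t) = -3*t (h(o, t) = (2 - 5)*t = -3*t)
A(c) = 5 - 2*c*(-167 + c) (A(c) = 5 - (c - 167)*(c + c) = 5 - (-167 + c)*2*c = 5 - 2*c*(-167 + c))
3895 - A(h(8, 13)) = 3895 - (5 - 2*(-3*13)² + 334*(-3*13)) = 3895 - (5 - 2*(-39)² + 334*(-39)) = 3895 - (5 - 2*1521 - 13026) = 3895 - (5 - 3042 - 13026) = 3895 - 1*(-16063) = 3895 + 16063 = 19958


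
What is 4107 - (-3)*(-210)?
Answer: 3477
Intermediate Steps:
4107 - (-3)*(-210) = 4107 - 1*630 = 4107 - 630 = 3477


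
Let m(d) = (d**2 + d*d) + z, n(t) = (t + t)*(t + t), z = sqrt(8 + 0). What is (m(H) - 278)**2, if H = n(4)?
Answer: 62631404 + 31656*sqrt(2) ≈ 6.2676e+7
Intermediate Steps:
z = 2*sqrt(2) (z = sqrt(8) = 2*sqrt(2) ≈ 2.8284)
n(t) = 4*t**2 (n(t) = (2*t)*(2*t) = 4*t**2)
H = 64 (H = 4*4**2 = 4*16 = 64)
m(d) = 2*sqrt(2) + 2*d**2 (m(d) = (d**2 + d*d) + 2*sqrt(2) = (d**2 + d**2) + 2*sqrt(2) = 2*d**2 + 2*sqrt(2) = 2*sqrt(2) + 2*d**2)
(m(H) - 278)**2 = ((2*sqrt(2) + 2*64**2) - 278)**2 = ((2*sqrt(2) + 2*4096) - 278)**2 = ((2*sqrt(2) + 8192) - 278)**2 = ((8192 + 2*sqrt(2)) - 278)**2 = (7914 + 2*sqrt(2))**2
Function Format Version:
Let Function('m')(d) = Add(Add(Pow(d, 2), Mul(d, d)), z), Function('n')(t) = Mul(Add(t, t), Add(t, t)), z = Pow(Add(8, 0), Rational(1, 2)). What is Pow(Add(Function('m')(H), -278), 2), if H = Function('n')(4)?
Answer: Add(62631404, Mul(31656, Pow(2, Rational(1, 2)))) ≈ 6.2676e+7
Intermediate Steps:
z = Mul(2, Pow(2, Rational(1, 2))) (z = Pow(8, Rational(1, 2)) = Mul(2, Pow(2, Rational(1, 2))) ≈ 2.8284)
Function('n')(t) = Mul(4, Pow(t, 2)) (Function('n')(t) = Mul(Mul(2, t), Mul(2, t)) = Mul(4, Pow(t, 2)))
H = 64 (H = Mul(4, Pow(4, 2)) = Mul(4, 16) = 64)
Function('m')(d) = Add(Mul(2, Pow(2, Rational(1, 2))), Mul(2, Pow(d, 2))) (Function('m')(d) = Add(Add(Pow(d, 2), Mul(d, d)), Mul(2, Pow(2, Rational(1, 2)))) = Add(Add(Pow(d, 2), Pow(d, 2)), Mul(2, Pow(2, Rational(1, 2)))) = Add(Mul(2, Pow(d, 2)), Mul(2, Pow(2, Rational(1, 2)))) = Add(Mul(2, Pow(2, Rational(1, 2))), Mul(2, Pow(d, 2))))
Pow(Add(Function('m')(H), -278), 2) = Pow(Add(Add(Mul(2, Pow(2, Rational(1, 2))), Mul(2, Pow(64, 2))), -278), 2) = Pow(Add(Add(Mul(2, Pow(2, Rational(1, 2))), Mul(2, 4096)), -278), 2) = Pow(Add(Add(Mul(2, Pow(2, Rational(1, 2))), 8192), -278), 2) = Pow(Add(Add(8192, Mul(2, Pow(2, Rational(1, 2)))), -278), 2) = Pow(Add(7914, Mul(2, Pow(2, Rational(1, 2)))), 2)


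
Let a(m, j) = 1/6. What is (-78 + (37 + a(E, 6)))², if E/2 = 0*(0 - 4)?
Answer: 60025/36 ≈ 1667.4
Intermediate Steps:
E = 0 (E = 2*(0*(0 - 4)) = 2*(0*(-4)) = 2*0 = 0)
a(m, j) = ⅙
(-78 + (37 + a(E, 6)))² = (-78 + (37 + ⅙))² = (-78 + 223/6)² = (-245/6)² = 60025/36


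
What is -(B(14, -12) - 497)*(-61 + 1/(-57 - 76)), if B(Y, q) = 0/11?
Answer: -576094/19 ≈ -30321.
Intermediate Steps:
B(Y, q) = 0 (B(Y, q) = 0*(1/11) = 0)
-(B(14, -12) - 497)*(-61 + 1/(-57 - 76)) = -(0 - 497)*(-61 + 1/(-57 - 76)) = -(-497)*(-61 + 1/(-133)) = -(-497)*(-61 - 1/133) = -(-497)*(-8114)/133 = -1*576094/19 = -576094/19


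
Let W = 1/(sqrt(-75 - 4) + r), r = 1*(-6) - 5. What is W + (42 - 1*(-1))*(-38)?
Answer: -326811/200 - I*sqrt(79)/200 ≈ -1634.1 - 0.044441*I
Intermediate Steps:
r = -11 (r = -6 - 5 = -11)
W = 1/(-11 + I*sqrt(79)) (W = 1/(sqrt(-75 - 4) - 11) = 1/(sqrt(-79) - 11) = 1/(I*sqrt(79) - 11) = 1/(-11 + I*sqrt(79)) ≈ -0.055 - 0.044441*I)
W + (42 - 1*(-1))*(-38) = (-11/200 - I*sqrt(79)/200) + (42 - 1*(-1))*(-38) = (-11/200 - I*sqrt(79)/200) + (42 + 1)*(-38) = (-11/200 - I*sqrt(79)/200) + 43*(-38) = (-11/200 - I*sqrt(79)/200) - 1634 = -326811/200 - I*sqrt(79)/200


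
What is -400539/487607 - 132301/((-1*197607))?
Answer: -14638416466/96354556449 ≈ -0.15192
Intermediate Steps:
-400539/487607 - 132301/((-1*197607)) = -400539*1/487607 - 132301/(-197607) = -400539/487607 - 132301*(-1/197607) = -400539/487607 + 132301/197607 = -14638416466/96354556449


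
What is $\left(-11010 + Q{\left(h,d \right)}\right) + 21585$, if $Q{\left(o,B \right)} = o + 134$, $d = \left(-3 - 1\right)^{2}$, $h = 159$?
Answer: $10868$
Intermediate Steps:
$d = 16$ ($d = \left(-4\right)^{2} = 16$)
$Q{\left(o,B \right)} = 134 + o$
$\left(-11010 + Q{\left(h,d \right)}\right) + 21585 = \left(-11010 + \left(134 + 159\right)\right) + 21585 = \left(-11010 + 293\right) + 21585 = -10717 + 21585 = 10868$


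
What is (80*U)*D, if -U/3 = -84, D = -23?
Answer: -463680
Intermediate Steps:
U = 252 (U = -3*(-84) = 252)
(80*U)*D = (80*252)*(-23) = 20160*(-23) = -463680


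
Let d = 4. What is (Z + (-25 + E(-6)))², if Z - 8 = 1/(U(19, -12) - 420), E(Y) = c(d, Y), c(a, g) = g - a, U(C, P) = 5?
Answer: 125574436/172225 ≈ 729.13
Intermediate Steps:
E(Y) = -4 + Y (E(Y) = Y - 1*4 = Y - 4 = -4 + Y)
Z = 3319/415 (Z = 8 + 1/(5 - 420) = 8 + 1/(-415) = 8 - 1/415 = 3319/415 ≈ 7.9976)
(Z + (-25 + E(-6)))² = (3319/415 + (-25 + (-4 - 6)))² = (3319/415 + (-25 - 10))² = (3319/415 - 35)² = (-11206/415)² = 125574436/172225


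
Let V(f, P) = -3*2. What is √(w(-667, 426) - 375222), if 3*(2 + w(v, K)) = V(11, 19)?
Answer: I*√375226 ≈ 612.56*I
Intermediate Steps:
V(f, P) = -6
w(v, K) = -4 (w(v, K) = -2 + (⅓)*(-6) = -2 - 2 = -4)
√(w(-667, 426) - 375222) = √(-4 - 375222) = √(-375226) = I*√375226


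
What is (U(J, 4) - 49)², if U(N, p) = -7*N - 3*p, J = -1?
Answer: 2916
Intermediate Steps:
(U(J, 4) - 49)² = ((-7*(-1) - 3*4) - 49)² = ((7 - 12) - 49)² = (-5 - 49)² = (-54)² = 2916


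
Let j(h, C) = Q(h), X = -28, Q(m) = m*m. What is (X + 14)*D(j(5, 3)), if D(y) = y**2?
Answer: -8750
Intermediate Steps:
Q(m) = m**2
j(h, C) = h**2
(X + 14)*D(j(5, 3)) = (-28 + 14)*(5**2)**2 = -14*25**2 = -14*625 = -8750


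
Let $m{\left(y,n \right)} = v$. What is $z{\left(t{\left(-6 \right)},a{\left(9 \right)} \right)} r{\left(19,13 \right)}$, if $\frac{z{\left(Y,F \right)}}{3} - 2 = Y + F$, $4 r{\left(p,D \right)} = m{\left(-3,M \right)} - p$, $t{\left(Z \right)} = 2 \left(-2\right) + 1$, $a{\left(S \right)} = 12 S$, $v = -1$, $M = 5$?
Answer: $-1605$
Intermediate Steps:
$m{\left(y,n \right)} = -1$
$t{\left(Z \right)} = -3$ ($t{\left(Z \right)} = -4 + 1 = -3$)
$r{\left(p,D \right)} = - \frac{1}{4} - \frac{p}{4}$ ($r{\left(p,D \right)} = \frac{-1 - p}{4} = - \frac{1}{4} - \frac{p}{4}$)
$z{\left(Y,F \right)} = 6 + 3 F + 3 Y$ ($z{\left(Y,F \right)} = 6 + 3 \left(Y + F\right) = 6 + 3 \left(F + Y\right) = 6 + \left(3 F + 3 Y\right) = 6 + 3 F + 3 Y$)
$z{\left(t{\left(-6 \right)},a{\left(9 \right)} \right)} r{\left(19,13 \right)} = \left(6 + 3 \cdot 12 \cdot 9 + 3 \left(-3\right)\right) \left(- \frac{1}{4} - \frac{19}{4}\right) = \left(6 + 3 \cdot 108 - 9\right) \left(- \frac{1}{4} - \frac{19}{4}\right) = \left(6 + 324 - 9\right) \left(-5\right) = 321 \left(-5\right) = -1605$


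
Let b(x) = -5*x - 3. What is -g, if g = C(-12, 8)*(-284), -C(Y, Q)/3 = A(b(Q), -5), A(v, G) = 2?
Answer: -1704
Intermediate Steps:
b(x) = -3 - 5*x
C(Y, Q) = -6 (C(Y, Q) = -3*2 = -6)
g = 1704 (g = -6*(-284) = 1704)
-g = -1*1704 = -1704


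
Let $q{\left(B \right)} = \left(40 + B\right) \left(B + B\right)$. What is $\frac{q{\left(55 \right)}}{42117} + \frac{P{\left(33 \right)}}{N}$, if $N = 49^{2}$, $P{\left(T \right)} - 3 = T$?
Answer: $\frac{26606662}{101122917} \approx 0.26311$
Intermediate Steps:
$q{\left(B \right)} = 2 B \left(40 + B\right)$ ($q{\left(B \right)} = \left(40 + B\right) 2 B = 2 B \left(40 + B\right)$)
$P{\left(T \right)} = 3 + T$
$N = 2401$
$\frac{q{\left(55 \right)}}{42117} + \frac{P{\left(33 \right)}}{N} = \frac{2 \cdot 55 \left(40 + 55\right)}{42117} + \frac{3 + 33}{2401} = 2 \cdot 55 \cdot 95 \cdot \frac{1}{42117} + 36 \cdot \frac{1}{2401} = 10450 \cdot \frac{1}{42117} + \frac{36}{2401} = \frac{10450}{42117} + \frac{36}{2401} = \frac{26606662}{101122917}$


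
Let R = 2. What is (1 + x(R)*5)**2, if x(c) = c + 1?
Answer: 256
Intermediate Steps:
x(c) = 1 + c
(1 + x(R)*5)**2 = (1 + (1 + 2)*5)**2 = (1 + 3*5)**2 = (1 + 15)**2 = 16**2 = 256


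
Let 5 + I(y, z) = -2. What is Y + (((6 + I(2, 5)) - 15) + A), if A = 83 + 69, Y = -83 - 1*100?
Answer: -47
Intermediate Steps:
Y = -183 (Y = -83 - 100 = -183)
I(y, z) = -7 (I(y, z) = -5 - 2 = -7)
A = 152
Y + (((6 + I(2, 5)) - 15) + A) = -183 + (((6 - 7) - 15) + 152) = -183 + ((-1 - 15) + 152) = -183 + (-16 + 152) = -183 + 136 = -47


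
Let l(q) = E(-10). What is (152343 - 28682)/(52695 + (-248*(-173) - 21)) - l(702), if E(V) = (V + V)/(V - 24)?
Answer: 1146457/1624826 ≈ 0.70559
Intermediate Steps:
E(V) = 2*V/(-24 + V) (E(V) = (2*V)/(-24 + V) = 2*V/(-24 + V))
l(q) = 10/17 (l(q) = 2*(-10)/(-24 - 10) = 2*(-10)/(-34) = 2*(-10)*(-1/34) = 10/17)
(152343 - 28682)/(52695 + (-248*(-173) - 21)) - l(702) = (152343 - 28682)/(52695 + (-248*(-173) - 21)) - 1*10/17 = 123661/(52695 + (42904 - 21)) - 10/17 = 123661/(52695 + 42883) - 10/17 = 123661/95578 - 10/17 = 1146457/1624826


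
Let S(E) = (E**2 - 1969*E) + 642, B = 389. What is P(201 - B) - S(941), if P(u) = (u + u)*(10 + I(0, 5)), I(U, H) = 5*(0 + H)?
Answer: 953546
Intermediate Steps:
S(E) = 642 + E**2 - 1969*E
I(U, H) = 5*H
P(u) = 70*u (P(u) = (u + u)*(10 + 5*5) = (2*u)*(10 + 25) = (2*u)*35 = 70*u)
P(201 - B) - S(941) = 70*(201 - 1*389) - (642 + 941**2 - 1969*941) = 70*(201 - 389) - (642 + 885481 - 1852829) = 70*(-188) - 1*(-966706) = -13160 + 966706 = 953546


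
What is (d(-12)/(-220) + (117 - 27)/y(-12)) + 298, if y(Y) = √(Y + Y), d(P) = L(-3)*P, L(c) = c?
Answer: 16381/55 - 15*I*√6/2 ≈ 297.84 - 18.371*I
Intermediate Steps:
d(P) = -3*P
y(Y) = √2*√Y (y(Y) = √(2*Y) = √2*√Y)
(d(-12)/(-220) + (117 - 27)/y(-12)) + 298 = (-3*(-12)/(-220) + (117 - 27)/((√2*√(-12)))) + 298 = (36*(-1/220) + 90/((√2*(2*I*√3)))) + 298 = (-9/55 + 90/((2*I*√6))) + 298 = (-9/55 + 90*(-I*√6/12)) + 298 = (-9/55 - 15*I*√6/2) + 298 = 16381/55 - 15*I*√6/2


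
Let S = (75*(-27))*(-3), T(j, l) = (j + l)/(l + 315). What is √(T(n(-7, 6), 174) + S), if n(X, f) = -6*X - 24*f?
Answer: √161410587/163 ≈ 77.943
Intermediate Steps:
n(X, f) = -24*f - 6*X
T(j, l) = (j + l)/(315 + l)
S = 6075 (S = -2025*(-3) = 6075)
√(T(n(-7, 6), 174) + S) = √(((-24*6 - 6*(-7)) + 174)/(315 + 174) + 6075) = √(((-144 + 42) + 174)/489 + 6075) = √((-102 + 174)/489 + 6075) = √((1/489)*72 + 6075) = √(24/163 + 6075) = √(990249/163) = √161410587/163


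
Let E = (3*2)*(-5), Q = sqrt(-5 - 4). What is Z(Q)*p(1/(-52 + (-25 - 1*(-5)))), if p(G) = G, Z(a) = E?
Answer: 5/12 ≈ 0.41667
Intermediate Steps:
Q = 3*I (Q = sqrt(-9) = 3*I ≈ 3.0*I)
E = -30 (E = 6*(-5) = -30)
Z(a) = -30
Z(Q)*p(1/(-52 + (-25 - 1*(-5)))) = -30/(-52 + (-25 - 1*(-5))) = -30/(-52 + (-25 + 5)) = -30/(-52 - 20) = -30/(-72) = -30*(-1/72) = 5/12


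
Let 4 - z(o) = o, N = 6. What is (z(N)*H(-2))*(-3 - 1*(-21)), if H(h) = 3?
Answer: -108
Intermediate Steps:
z(o) = 4 - o
(z(N)*H(-2))*(-3 - 1*(-21)) = ((4 - 1*6)*3)*(-3 - 1*(-21)) = ((4 - 6)*3)*(-3 + 21) = -2*3*18 = -6*18 = -108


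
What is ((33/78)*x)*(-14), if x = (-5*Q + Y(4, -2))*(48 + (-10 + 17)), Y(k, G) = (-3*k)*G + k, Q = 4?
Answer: -33880/13 ≈ -2606.2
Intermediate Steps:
Y(k, G) = k - 3*G*k (Y(k, G) = -3*G*k + k = k - 3*G*k)
x = 440 (x = (-5*4 + 4*(1 - 3*(-2)))*(48 + (-10 + 17)) = (-20 + 4*(1 + 6))*(48 + 7) = (-20 + 4*7)*55 = (-20 + 28)*55 = 8*55 = 440)
((33/78)*x)*(-14) = ((33/78)*440)*(-14) = ((33*(1/78))*440)*(-14) = ((11/26)*440)*(-14) = (2420/13)*(-14) = -33880/13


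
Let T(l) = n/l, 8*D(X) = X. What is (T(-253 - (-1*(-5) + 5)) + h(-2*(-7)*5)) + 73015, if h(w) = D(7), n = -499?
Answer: 153629393/2104 ≈ 73018.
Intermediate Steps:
D(X) = X/8
h(w) = 7/8 (h(w) = (⅛)*7 = 7/8)
T(l) = -499/l
(T(-253 - (-1*(-5) + 5)) + h(-2*(-7)*5)) + 73015 = (-499/(-253 - (-1*(-5) + 5)) + 7/8) + 73015 = (-499/(-253 - (5 + 5)) + 7/8) + 73015 = (-499/(-253 - 1*10) + 7/8) + 73015 = (-499/(-253 - 10) + 7/8) + 73015 = (-499/(-263) + 7/8) + 73015 = (-499*(-1/263) + 7/8) + 73015 = (499/263 + 7/8) + 73015 = 5833/2104 + 73015 = 153629393/2104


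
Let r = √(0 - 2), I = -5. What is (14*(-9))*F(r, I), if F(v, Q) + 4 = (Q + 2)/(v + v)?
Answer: 504 - 189*I*√2/2 ≈ 504.0 - 133.64*I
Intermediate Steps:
r = I*√2 (r = √(-2) = I*√2 ≈ 1.4142*I)
F(v, Q) = -4 + (2 + Q)/(2*v) (F(v, Q) = -4 + (Q + 2)/(v + v) = -4 + (2 + Q)/((2*v)) = -4 + (2 + Q)*(1/(2*v)) = -4 + (2 + Q)/(2*v))
(14*(-9))*F(r, I) = (14*(-9))*((2 - 5 - 8*I*√2)/(2*((I*√2)))) = -63*(-I*√2/2)*(2 - 5 - 8*I*√2) = -63*(-I*√2/2)*(-3 - 8*I*√2) = -(-63)*I*√2*(-3 - 8*I*√2)/2 = 63*I*√2*(-3 - 8*I*√2)/2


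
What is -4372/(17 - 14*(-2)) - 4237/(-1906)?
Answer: -8142367/85770 ≈ -94.933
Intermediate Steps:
-4372/(17 - 14*(-2)) - 4237/(-1906) = -4372/(17 + 28) - 4237*(-1/1906) = -4372/45 + 4237/1906 = -8142367/85770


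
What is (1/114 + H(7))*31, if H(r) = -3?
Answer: -10571/114 ≈ -92.728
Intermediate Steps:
(1/114 + H(7))*31 = (1/114 - 3)*31 = -341/114*31 = -10571/114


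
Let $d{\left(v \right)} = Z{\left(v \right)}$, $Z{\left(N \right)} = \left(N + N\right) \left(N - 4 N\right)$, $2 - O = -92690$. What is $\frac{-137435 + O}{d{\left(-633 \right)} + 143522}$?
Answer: $\frac{44743}{2260612} \approx 0.019792$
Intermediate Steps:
$O = 92692$ ($O = 2 - -92690 = 2 + 92690 = 92692$)
$Z{\left(N \right)} = - 6 N^{2}$ ($Z{\left(N \right)} = 2 N \left(- 3 N\right) = - 6 N^{2}$)
$d{\left(v \right)} = - 6 v^{2}$
$\frac{-137435 + O}{d{\left(-633 \right)} + 143522} = \frac{-137435 + 92692}{- 6 \left(-633\right)^{2} + 143522} = - \frac{44743}{\left(-6\right) 400689 + 143522} = - \frac{44743}{-2404134 + 143522} = - \frac{44743}{-2260612} = \left(-44743\right) \left(- \frac{1}{2260612}\right) = \frac{44743}{2260612}$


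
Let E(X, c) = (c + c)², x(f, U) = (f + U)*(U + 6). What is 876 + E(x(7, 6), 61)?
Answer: 15760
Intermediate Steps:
x(f, U) = (6 + U)*(U + f) (x(f, U) = (U + f)*(6 + U) = (6 + U)*(U + f))
E(X, c) = 4*c² (E(X, c) = (2*c)² = 4*c²)
876 + E(x(7, 6), 61) = 876 + 4*61² = 876 + 4*3721 = 876 + 14884 = 15760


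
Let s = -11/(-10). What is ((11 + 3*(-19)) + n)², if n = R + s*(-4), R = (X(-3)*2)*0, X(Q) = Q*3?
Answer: 63504/25 ≈ 2540.2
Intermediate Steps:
X(Q) = 3*Q
s = 11/10 (s = -11*(-⅒) = 11/10 ≈ 1.1000)
R = 0 (R = ((3*(-3))*2)*0 = -9*2*0 = -18*0 = 0)
n = -22/5 (n = 0 + (11/10)*(-4) = 0 - 22/5 = -22/5 ≈ -4.4000)
((11 + 3*(-19)) + n)² = ((11 + 3*(-19)) - 22/5)² = ((11 - 57) - 22/5)² = (-46 - 22/5)² = (-252/5)² = 63504/25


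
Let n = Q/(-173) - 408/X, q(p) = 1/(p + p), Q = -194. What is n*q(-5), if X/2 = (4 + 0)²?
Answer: 8047/6920 ≈ 1.1629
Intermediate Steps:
X = 32 (X = 2*(4 + 0)² = 2*4² = 2*16 = 32)
q(p) = 1/(2*p)
n = -8047/692 (n = -194/(-173) - 408/32 = -194*(-1/173) - 408*1/32 = 194/173 - 51/4 = -8047/692 ≈ -11.629)
n*q(-5) = -8047/(1384*(-5)) = -8047*(-1)/(1384*5) = -8047/692*(-⅒) = 8047/6920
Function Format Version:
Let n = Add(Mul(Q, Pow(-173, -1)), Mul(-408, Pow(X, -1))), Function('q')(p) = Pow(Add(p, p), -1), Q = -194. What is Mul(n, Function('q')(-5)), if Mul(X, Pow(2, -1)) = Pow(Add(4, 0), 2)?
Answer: Rational(8047, 6920) ≈ 1.1629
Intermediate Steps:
X = 32 (X = Mul(2, Pow(Add(4, 0), 2)) = Mul(2, Pow(4, 2)) = Mul(2, 16) = 32)
Function('q')(p) = Mul(Rational(1, 2), Pow(p, -1)) (Function('q')(p) = Pow(Mul(2, p), -1) = Mul(Rational(1, 2), Pow(p, -1)))
n = Rational(-8047, 692) (n = Add(Mul(-194, Pow(-173, -1)), Mul(-408, Pow(32, -1))) = Add(Mul(-194, Rational(-1, 173)), Mul(-408, Rational(1, 32))) = Add(Rational(194, 173), Rational(-51, 4)) = Rational(-8047, 692) ≈ -11.629)
Mul(n, Function('q')(-5)) = Mul(Rational(-8047, 692), Mul(Rational(1, 2), Pow(-5, -1))) = Mul(Rational(-8047, 692), Mul(Rational(1, 2), Rational(-1, 5))) = Mul(Rational(-8047, 692), Rational(-1, 10)) = Rational(8047, 6920)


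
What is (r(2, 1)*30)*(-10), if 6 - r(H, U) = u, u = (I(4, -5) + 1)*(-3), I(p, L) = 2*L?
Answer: 6300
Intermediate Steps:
u = 27 (u = (2*(-5) + 1)*(-3) = (-10 + 1)*(-3) = -9*(-3) = 27)
r(H, U) = -21 (r(H, U) = 6 - 1*27 = 6 - 27 = -21)
(r(2, 1)*30)*(-10) = -21*30*(-10) = -630*(-10) = 6300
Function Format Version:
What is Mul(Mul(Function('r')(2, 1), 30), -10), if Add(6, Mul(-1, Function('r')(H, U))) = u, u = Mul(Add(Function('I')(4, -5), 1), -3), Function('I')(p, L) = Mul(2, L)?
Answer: 6300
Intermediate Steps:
u = 27 (u = Mul(Add(Mul(2, -5), 1), -3) = Mul(Add(-10, 1), -3) = Mul(-9, -3) = 27)
Function('r')(H, U) = -21 (Function('r')(H, U) = Add(6, Mul(-1, 27)) = Add(6, -27) = -21)
Mul(Mul(Function('r')(2, 1), 30), -10) = Mul(Mul(-21, 30), -10) = Mul(-630, -10) = 6300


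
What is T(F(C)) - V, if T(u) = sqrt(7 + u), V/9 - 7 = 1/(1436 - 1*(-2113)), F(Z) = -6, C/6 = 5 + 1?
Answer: -73349/1183 ≈ -62.003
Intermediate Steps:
C = 36 (C = 6*(5 + 1) = 6*6 = 36)
V = 74532/1183 (V = 63 + 9/(1436 - 1*(-2113)) = 63 + 9/(1436 + 2113) = 63 + 9/3549 = 63 + 9*(1/3549) = 63 + 3/1183 = 74532/1183 ≈ 63.003)
T(F(C)) - V = sqrt(7 - 6) - 1*74532/1183 = sqrt(1) - 74532/1183 = 1 - 74532/1183 = -73349/1183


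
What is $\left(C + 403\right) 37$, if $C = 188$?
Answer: $21867$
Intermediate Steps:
$\left(C + 403\right) 37 = \left(188 + 403\right) 37 = 591 \cdot 37 = 21867$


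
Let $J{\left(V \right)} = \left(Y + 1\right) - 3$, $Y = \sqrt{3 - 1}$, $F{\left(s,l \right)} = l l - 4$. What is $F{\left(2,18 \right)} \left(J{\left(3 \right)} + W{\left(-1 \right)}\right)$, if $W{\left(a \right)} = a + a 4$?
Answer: $-2240 + 320 \sqrt{2} \approx -1787.5$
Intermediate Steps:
$W{\left(a \right)} = 5 a$ ($W{\left(a \right)} = a + 4 a = 5 a$)
$F{\left(s,l \right)} = -4 + l^{2}$ ($F{\left(s,l \right)} = l^{2} - 4 = -4 + l^{2}$)
$Y = \sqrt{2} \approx 1.4142$
$J{\left(V \right)} = -2 + \sqrt{2}$ ($J{\left(V \right)} = \left(\sqrt{2} + 1\right) - 3 = \left(1 + \sqrt{2}\right) - 3 = -2 + \sqrt{2}$)
$F{\left(2,18 \right)} \left(J{\left(3 \right)} + W{\left(-1 \right)}\right) = \left(-4 + 18^{2}\right) \left(\left(-2 + \sqrt{2}\right) + 5 \left(-1\right)\right) = \left(-4 + 324\right) \left(\left(-2 + \sqrt{2}\right) - 5\right) = 320 \left(-7 + \sqrt{2}\right) = -2240 + 320 \sqrt{2}$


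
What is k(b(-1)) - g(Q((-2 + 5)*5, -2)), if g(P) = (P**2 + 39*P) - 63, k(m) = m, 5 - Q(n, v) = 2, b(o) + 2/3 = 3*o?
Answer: -200/3 ≈ -66.667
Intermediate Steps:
b(o) = -2/3 + 3*o
Q(n, v) = 3 (Q(n, v) = 5 - 1*2 = 5 - 2 = 3)
g(P) = -63 + P**2 + 39*P
k(b(-1)) - g(Q((-2 + 5)*5, -2)) = (-2/3 + 3*(-1)) - (-63 + 3**2 + 39*3) = (-2/3 - 3) - (-63 + 9 + 117) = -11/3 - 1*63 = -11/3 - 63 = -200/3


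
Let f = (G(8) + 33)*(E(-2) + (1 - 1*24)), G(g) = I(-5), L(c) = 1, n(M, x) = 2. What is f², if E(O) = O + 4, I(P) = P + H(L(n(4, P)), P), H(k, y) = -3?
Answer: 275625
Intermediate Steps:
I(P) = -3 + P (I(P) = P - 3 = -3 + P)
G(g) = -8 (G(g) = -3 - 5 = -8)
E(O) = 4 + O
f = -525 (f = (-8 + 33)*((4 - 2) + (1 - 1*24)) = 25*(2 + (1 - 24)) = 25*(2 - 23) = 25*(-21) = -525)
f² = (-525)² = 275625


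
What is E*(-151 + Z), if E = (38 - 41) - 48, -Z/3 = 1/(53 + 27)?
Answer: 616233/80 ≈ 7702.9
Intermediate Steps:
Z = -3/80 (Z = -3/(53 + 27) = -3/80 ≈ -0.037500)
E = -51 (E = -3 - 48 = -51)
E*(-151 + Z) = -51*(-151 - 3/80) = -51*(-12083/80) = 616233/80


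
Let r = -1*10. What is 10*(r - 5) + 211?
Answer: 61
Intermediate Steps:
r = -10
10*(r - 5) + 211 = 10*(-10 - 5) + 211 = 10*(-15) + 211 = -150 + 211 = 61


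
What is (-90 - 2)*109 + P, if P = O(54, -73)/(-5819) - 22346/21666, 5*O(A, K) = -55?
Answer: -2498822960/249159 ≈ -10029.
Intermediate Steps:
O(A, K) = -11 (O(A, K) = (⅕)*(-55) = -11)
P = -256508/249159 (P = -11/(-5819) - 22346/21666 = -11*(-1/5819) - 22346*1/21666 = 1/529 - 11173/10833 = -256508/249159 ≈ -1.0295)
(-90 - 2)*109 + P = (-90 - 2)*109 - 256508/249159 = -92*109 - 256508/249159 = -10028 - 256508/249159 = -2498822960/249159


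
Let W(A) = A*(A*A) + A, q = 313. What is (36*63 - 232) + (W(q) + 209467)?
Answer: 30876113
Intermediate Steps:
W(A) = A + A³ (W(A) = A*A² + A = A³ + A = A + A³)
(36*63 - 232) + (W(q) + 209467) = (36*63 - 232) + ((313 + 313³) + 209467) = (2268 - 232) + ((313 + 30664297) + 209467) = 2036 + (30664610 + 209467) = 2036 + 30874077 = 30876113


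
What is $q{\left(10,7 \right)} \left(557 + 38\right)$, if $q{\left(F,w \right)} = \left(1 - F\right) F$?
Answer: $-53550$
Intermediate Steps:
$q{\left(F,w \right)} = F \left(1 - F\right)$
$q{\left(10,7 \right)} \left(557 + 38\right) = 10 \left(1 - 10\right) \left(557 + 38\right) = 10 \left(1 - 10\right) 595 = 10 \left(-9\right) 595 = \left(-90\right) 595 = -53550$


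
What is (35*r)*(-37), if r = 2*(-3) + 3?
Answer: 3885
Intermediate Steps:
r = -3 (r = -6 + 3 = -3)
(35*r)*(-37) = (35*(-3))*(-37) = -105*(-37) = 3885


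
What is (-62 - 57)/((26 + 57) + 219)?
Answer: -119/302 ≈ -0.39404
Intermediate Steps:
(-62 - 57)/((26 + 57) + 219) = -119/(83 + 219) = -119/302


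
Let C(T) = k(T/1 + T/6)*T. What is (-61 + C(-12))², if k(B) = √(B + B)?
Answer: -311 + 2928*I*√7 ≈ -311.0 + 7746.8*I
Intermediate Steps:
k(B) = √2*√B (k(B) = √(2*B) = √2*√B)
C(T) = √21*T^(3/2)/3 (C(T) = (√2*√(T/1 + T/6))*T = (√2*√(T*1 + T*(⅙)))*T = (√2*√(T + T/6))*T = (√2*√(7*T/6))*T = (√2*(√42*√T/6))*T = (√21*√T/3)*T = √21*T^(3/2)/3)
(-61 + C(-12))² = (-61 + √21*(-12)^(3/2)/3)² = (-61 + √21*(-24*I*√3)/3)² = (-61 - 24*I*√7)²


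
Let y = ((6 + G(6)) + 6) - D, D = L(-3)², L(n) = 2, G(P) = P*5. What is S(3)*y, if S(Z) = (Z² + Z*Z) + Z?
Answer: 798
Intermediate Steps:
G(P) = 5*P
D = 4 (D = 2² = 4)
S(Z) = Z + 2*Z² (S(Z) = (Z² + Z²) + Z = 2*Z² + Z = Z + 2*Z²)
y = 38 (y = ((6 + 5*6) + 6) - 1*4 = ((6 + 30) + 6) - 4 = (36 + 6) - 4 = 42 - 4 = 38)
S(3)*y = (3*(1 + 2*3))*38 = (3*(1 + 6))*38 = (3*7)*38 = 21*38 = 798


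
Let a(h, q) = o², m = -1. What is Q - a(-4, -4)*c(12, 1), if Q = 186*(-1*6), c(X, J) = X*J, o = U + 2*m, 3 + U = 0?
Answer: -1416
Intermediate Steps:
U = -3 (U = -3 + 0 = -3)
o = -5 (o = -3 + 2*(-1) = -3 - 2 = -5)
c(X, J) = J*X
Q = -1116 (Q = 186*(-6) = -1116)
a(h, q) = 25 (a(h, q) = (-5)² = 25)
Q - a(-4, -4)*c(12, 1) = -1116 - 25*1*12 = -1116 - 25*12 = -1116 - 1*300 = -1116 - 300 = -1416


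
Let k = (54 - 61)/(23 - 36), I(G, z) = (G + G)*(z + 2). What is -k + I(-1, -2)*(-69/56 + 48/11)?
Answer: -7/13 ≈ -0.53846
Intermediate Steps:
I(G, z) = 2*G*(2 + z) (I(G, z) = (2*G)*(2 + z) = 2*G*(2 + z))
k = 7/13 (k = -7/(-13) = -7*(-1/13) = 7/13 ≈ 0.53846)
-k + I(-1, -2)*(-69/56 + 48/11) = -1*7/13 + (2*(-1)*(2 - 2))*(-69/56 + 48/11) = -7/13 + (2*(-1)*0)*(-69*1/56 + 48*(1/11)) = -7/13 + 0*(-69/56 + 48/11) = -7/13 + 0*(1929/616) = -7/13 + 0 = -7/13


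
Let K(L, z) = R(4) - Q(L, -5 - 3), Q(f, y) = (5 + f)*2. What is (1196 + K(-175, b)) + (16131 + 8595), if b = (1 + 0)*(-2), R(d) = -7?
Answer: 26255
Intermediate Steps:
Q(f, y) = 10 + 2*f
b = -2 (b = 1*(-2) = -2)
K(L, z) = -17 - 2*L (K(L, z) = -7 - (10 + 2*L) = -7 + (-10 - 2*L) = -17 - 2*L)
(1196 + K(-175, b)) + (16131 + 8595) = (1196 + (-17 - 2*(-175))) + (16131 + 8595) = (1196 + (-17 + 350)) + 24726 = (1196 + 333) + 24726 = 1529 + 24726 = 26255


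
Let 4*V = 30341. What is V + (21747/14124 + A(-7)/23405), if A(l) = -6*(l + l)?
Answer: 37999744041/5008670 ≈ 7586.8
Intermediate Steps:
V = 30341/4 (V = (¼)*30341 = 30341/4 ≈ 7585.3)
A(l) = -12*l
V + (21747/14124 + A(-7)/23405) = 30341/4 + (21747/14124 - 12*(-7)/23405) = 30341/4 + (21747*(1/14124) + 84*(1/23405)) = 30341/4 + (659/428 + 84/23405) = 30341/4 + 15459847/10017340 = 37999744041/5008670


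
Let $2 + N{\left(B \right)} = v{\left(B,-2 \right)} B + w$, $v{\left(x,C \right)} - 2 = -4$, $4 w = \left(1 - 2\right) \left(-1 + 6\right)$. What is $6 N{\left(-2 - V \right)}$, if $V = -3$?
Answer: $- \frac{63}{2} \approx -31.5$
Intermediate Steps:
$w = - \frac{5}{4}$ ($w = \frac{\left(1 - 2\right) \left(-1 + 6\right)}{4} = \frac{\left(-1\right) 5}{4} = \frac{1}{4} \left(-5\right) = - \frac{5}{4} \approx -1.25$)
$v{\left(x,C \right)} = -2$ ($v{\left(x,C \right)} = 2 - 4 = -2$)
$N{\left(B \right)} = - \frac{13}{4} - 2 B$ ($N{\left(B \right)} = -2 - \left(\frac{5}{4} + 2 B\right) = - \frac{13}{4} - 2 B$)
$6 N{\left(-2 - V \right)} = 6 \left(- \frac{13}{4} - 2 \left(-2 - -3\right)\right) = 6 \left(- \frac{13}{4} - 2 \left(-2 + 3\right)\right) = 6 \left(- \frac{13}{4} - 2\right) = 6 \left(- \frac{21}{4}\right) = - \frac{63}{2}$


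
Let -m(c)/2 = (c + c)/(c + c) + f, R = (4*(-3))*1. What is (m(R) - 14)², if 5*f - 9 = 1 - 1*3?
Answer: 8836/25 ≈ 353.44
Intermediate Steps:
R = -12 (R = -12*1 = -12)
f = 7/5 (f = 9/5 + (1 - 1*3)/5 = 9/5 + (1 - 3)/5 = 9/5 + (⅕)*(-2) = 9/5 - ⅖ = 7/5 ≈ 1.4000)
m(c) = -24/5 (m(c) = -2*((c + c)/(c + c) + 7/5) = -2*((2*c)/((2*c)) + 7/5) = -2*((2*c)*(1/(2*c)) + 7/5) = -2*(1 + 7/5) = -2*12/5 = -24/5)
(m(R) - 14)² = (-24/5 - 14)² = (-94/5)² = 8836/25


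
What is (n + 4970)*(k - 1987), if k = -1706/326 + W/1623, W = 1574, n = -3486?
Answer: -781751492480/264549 ≈ -2.9550e+6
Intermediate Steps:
k = -1127857/264549 (k = -1706/326 + 1574/1623 = -1706*1/326 + 1574*(1/1623) = -853/163 + 1574/1623 = -1127857/264549 ≈ -4.2633)
(n + 4970)*(k - 1987) = (-3486 + 4970)*(-1127857/264549 - 1987) = 1484*(-526786720/264549) = -781751492480/264549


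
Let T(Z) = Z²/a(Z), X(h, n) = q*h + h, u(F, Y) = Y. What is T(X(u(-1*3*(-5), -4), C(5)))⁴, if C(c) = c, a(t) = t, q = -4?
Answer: 20736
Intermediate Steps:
X(h, n) = -3*h (X(h, n) = -4*h + h = -3*h)
T(Z) = Z (T(Z) = Z²/Z = Z)
T(X(u(-1*3*(-5), -4), C(5)))⁴ = (-3*(-4))⁴ = 12⁴ = 20736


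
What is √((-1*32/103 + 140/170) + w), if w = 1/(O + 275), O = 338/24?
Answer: √19049807698106/6074219 ≈ 0.71855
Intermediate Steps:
O = 169/12 (O = 338*(1/24) = 169/12 ≈ 14.083)
w = 12/3469 (w = 1/(169/12 + 275) = 1/(3469/12) = 12/3469 ≈ 0.0034592)
√((-1*32/103 + 140/170) + w) = √((-1*32/103 + 140/170) + 12/3469) = √((-32*1/103 + 140*(1/170)) + 12/3469) = √((-32/103 + 14/17) + 12/3469) = √(898/1751 + 12/3469) = √(3136174/6074219) = √19049807698106/6074219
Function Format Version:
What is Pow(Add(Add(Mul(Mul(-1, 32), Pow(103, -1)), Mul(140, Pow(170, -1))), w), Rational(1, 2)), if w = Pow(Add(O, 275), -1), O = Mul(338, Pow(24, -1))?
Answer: Mul(Rational(1, 6074219), Pow(19049807698106, Rational(1, 2))) ≈ 0.71855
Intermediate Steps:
O = Rational(169, 12) (O = Mul(338, Rational(1, 24)) = Rational(169, 12) ≈ 14.083)
w = Rational(12, 3469) (w = Pow(Add(Rational(169, 12), 275), -1) = Pow(Rational(3469, 12), -1) = Rational(12, 3469) ≈ 0.0034592)
Pow(Add(Add(Mul(Mul(-1, 32), Pow(103, -1)), Mul(140, Pow(170, -1))), w), Rational(1, 2)) = Pow(Add(Add(Mul(Mul(-1, 32), Pow(103, -1)), Mul(140, Pow(170, -1))), Rational(12, 3469)), Rational(1, 2)) = Pow(Add(Add(Mul(-32, Rational(1, 103)), Mul(140, Rational(1, 170))), Rational(12, 3469)), Rational(1, 2)) = Pow(Add(Add(Rational(-32, 103), Rational(14, 17)), Rational(12, 3469)), Rational(1, 2)) = Pow(Add(Rational(898, 1751), Rational(12, 3469)), Rational(1, 2)) = Pow(Rational(3136174, 6074219), Rational(1, 2)) = Mul(Rational(1, 6074219), Pow(19049807698106, Rational(1, 2)))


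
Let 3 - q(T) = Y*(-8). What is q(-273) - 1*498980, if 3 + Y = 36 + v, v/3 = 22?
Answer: -498185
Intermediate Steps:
v = 66 (v = 3*22 = 66)
Y = 99 (Y = -3 + (36 + 66) = -3 + 102 = 99)
q(T) = 795 (q(T) = 3 - 99*(-8) = 3 - 1*(-792) = 3 + 792 = 795)
q(-273) - 1*498980 = 795 - 1*498980 = 795 - 498980 = -498185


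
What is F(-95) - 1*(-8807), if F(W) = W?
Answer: 8712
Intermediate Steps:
F(-95) - 1*(-8807) = -95 - 1*(-8807) = -95 + 8807 = 8712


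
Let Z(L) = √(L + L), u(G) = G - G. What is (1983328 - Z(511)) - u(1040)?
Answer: 1983328 - √1022 ≈ 1.9833e+6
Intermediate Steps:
u(G) = 0
Z(L) = √2*√L (Z(L) = √(2*L) = √2*√L)
(1983328 - Z(511)) - u(1040) = (1983328 - √2*√511) - 1*0 = (1983328 - √1022) + 0 = 1983328 - √1022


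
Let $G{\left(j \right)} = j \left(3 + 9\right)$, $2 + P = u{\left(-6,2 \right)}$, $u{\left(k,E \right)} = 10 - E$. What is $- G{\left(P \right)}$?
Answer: $-72$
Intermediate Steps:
$P = 6$ ($P = -2 + \left(10 - 2\right) = -2 + 8 = 6$)
$G{\left(j \right)} = 12 j$ ($G{\left(j \right)} = j 12 = 12 j$)
$- G{\left(P \right)} = - 12 \cdot 6 = \left(-1\right) 72 = -72$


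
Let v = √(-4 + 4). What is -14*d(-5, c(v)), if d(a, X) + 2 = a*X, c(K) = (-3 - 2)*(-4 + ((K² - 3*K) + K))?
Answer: 1428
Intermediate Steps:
v = 0 (v = √0 = 0)
c(K) = 20 - 5*K² + 10*K (c(K) = -5*(-4 + (K² - 2*K)) = -5*(-4 + K² - 2*K) = 20 - 5*K² + 10*K)
d(a, X) = -2 + X*a (d(a, X) = -2 + a*X = -2 + X*a)
-14*d(-5, c(v)) = -14*(-2 + (20 - 5*0² + 10*0)*(-5)) = -14*(-2 + (20 - 5*0 + 0)*(-5)) = -14*(-2 + (20 + 0 + 0)*(-5)) = -14*(-2 + 20*(-5)) = -14*(-2 - 100) = -14*(-102) = 1428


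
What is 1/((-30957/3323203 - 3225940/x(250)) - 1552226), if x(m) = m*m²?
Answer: -2596252343750/4029970950737518041 ≈ -6.4424e-7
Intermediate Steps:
x(m) = m³
1/((-30957/3323203 - 3225940/x(250)) - 1552226) = 1/((-30957/3323203 - 3225940/(250³)) - 1552226) = 1/((-30957*1/3323203 - 3225940/15625000) - 1552226) = 1/((-30957/3323203 - 3225940*1/15625000) - 1552226) = 1/((-30957/3323203 - 161297/781250) - 1552226) = 1/(-560207830541/2596252343750 - 1552226) = 1/(-4029970950737518041/2596252343750) = -2596252343750/4029970950737518041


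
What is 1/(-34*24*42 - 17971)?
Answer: -1/52243 ≈ -1.9141e-5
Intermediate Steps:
1/(-34*24*42 - 17971) = 1/(-816*42 - 17971) = 1/(-34272 - 17971) = 1/(-52243) = -1/52243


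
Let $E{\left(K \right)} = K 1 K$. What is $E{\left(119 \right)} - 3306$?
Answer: $10855$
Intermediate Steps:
$E{\left(K \right)} = K^{2}$ ($E{\left(K \right)} = K K = K^{2}$)
$E{\left(119 \right)} - 3306 = 119^{2} - 3306 = 14161 - 3306 = 10855$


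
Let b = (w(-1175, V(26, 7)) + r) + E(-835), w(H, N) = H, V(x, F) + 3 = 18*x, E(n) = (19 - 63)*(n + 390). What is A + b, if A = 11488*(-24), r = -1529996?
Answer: -1787303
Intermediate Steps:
E(n) = -17160 - 44*n (E(n) = -44*(390 + n) = -17160 - 44*n)
V(x, F) = -3 + 18*x
A = -275712
b = -1511591 (b = (-1175 - 1529996) + (-17160 - 44*(-835)) = -1531171 + (-17160 + 36740) = -1531171 + 19580 = -1511591)
A + b = -275712 - 1511591 = -1787303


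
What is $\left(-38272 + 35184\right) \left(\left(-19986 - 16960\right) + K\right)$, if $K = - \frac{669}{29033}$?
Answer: $\frac{3312355203056}{29033} \approx 1.1409 \cdot 10^{8}$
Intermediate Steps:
$K = - \frac{669}{29033}$ ($K = \left(-669\right) \frac{1}{29033} = - \frac{669}{29033} \approx -0.023043$)
$\left(-38272 + 35184\right) \left(\left(-19986 - 16960\right) + K\right) = \left(-38272 + 35184\right) \left(\left(-19986 - 16960\right) - \frac{669}{29033}\right) = - 3088 \left(-36946 - \frac{669}{29033}\right) = \left(-3088\right) \left(- \frac{1072653887}{29033}\right) = \frac{3312355203056}{29033}$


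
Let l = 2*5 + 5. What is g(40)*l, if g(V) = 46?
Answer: 690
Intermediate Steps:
l = 15 (l = 10 + 5 = 15)
g(40)*l = 46*15 = 690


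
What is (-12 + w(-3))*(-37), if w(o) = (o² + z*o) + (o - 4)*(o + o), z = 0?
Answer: -1443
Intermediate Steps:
w(o) = o² + 2*o*(-4 + o) (w(o) = (o² + 0*o) + (o - 4)*(o + o) = (o² + 0) + (-4 + o)*(2*o) = o² + 2*o*(-4 + o))
(-12 + w(-3))*(-37) = (-12 - 3*(-8 + 3*(-3)))*(-37) = (-12 - 3*(-8 - 9))*(-37) = (-12 - 3*(-17))*(-37) = (-12 + 51)*(-37) = 39*(-37) = -1443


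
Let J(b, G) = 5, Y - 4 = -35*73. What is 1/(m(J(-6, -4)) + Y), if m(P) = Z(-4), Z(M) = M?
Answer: -1/2555 ≈ -0.00039139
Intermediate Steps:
Y = -2551 (Y = 4 - 35*73 = 4 - 2555 = -2551)
m(P) = -4
1/(m(J(-6, -4)) + Y) = 1/(-4 - 2551) = 1/(-2555) = -1/2555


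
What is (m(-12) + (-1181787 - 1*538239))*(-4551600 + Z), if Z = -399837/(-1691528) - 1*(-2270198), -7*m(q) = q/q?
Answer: 46463727954582882677/11840696 ≈ 3.9241e+12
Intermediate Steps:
m(q) = -1/7 (m(q) = -q/(7*q) = -1/7*1 = -1/7)
Z = 3840103882381/1691528 (Z = -399837*(-1/1691528) + 2270198 = 399837/1691528 + 2270198 = 3840103882381/1691528 ≈ 2.2702e+6)
(m(-12) + (-1181787 - 1*538239))*(-4551600 + Z) = (-1/7 + (-1181787 - 1*538239))*(-4551600 + 3840103882381/1691528) = (-1/7 + (-1181787 - 538239))*(-3859054962419/1691528) = (-1/7 - 1720026)*(-3859054962419/1691528) = -12040183/7*(-3859054962419/1691528) = 46463727954582882677/11840696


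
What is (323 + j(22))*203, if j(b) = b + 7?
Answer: 71456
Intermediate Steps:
j(b) = 7 + b
(323 + j(22))*203 = (323 + (7 + 22))*203 = (323 + 29)*203 = 352*203 = 71456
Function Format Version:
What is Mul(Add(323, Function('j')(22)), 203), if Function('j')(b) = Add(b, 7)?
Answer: 71456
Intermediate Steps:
Function('j')(b) = Add(7, b)
Mul(Add(323, Function('j')(22)), 203) = Mul(Add(323, Add(7, 22)), 203) = Mul(Add(323, 29), 203) = Mul(352, 203) = 71456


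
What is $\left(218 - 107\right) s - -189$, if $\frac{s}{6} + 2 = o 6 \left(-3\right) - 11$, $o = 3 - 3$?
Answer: $-8469$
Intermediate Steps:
$o = 0$ ($o = 3 - 3 = 0$)
$s = -78$ ($s = -12 + 6 \left(0 \cdot 6 \left(-3\right) - 11\right) = -12 + 6 \left(0 \left(-18\right) - 11\right) = -12 + 6 \left(0 - 11\right) = -12 + 6 \left(-11\right) = -12 - 66 = -78$)
$\left(218 - 107\right) s - -189 = \left(218 - 107\right) \left(-78\right) - -189 = 111 \left(-78\right) + 189 = -8658 + 189 = -8469$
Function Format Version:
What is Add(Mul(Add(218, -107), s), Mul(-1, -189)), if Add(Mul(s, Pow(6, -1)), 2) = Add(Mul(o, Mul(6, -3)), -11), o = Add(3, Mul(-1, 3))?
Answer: -8469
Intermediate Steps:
o = 0 (o = Add(3, -3) = 0)
s = -78 (s = Add(-12, Mul(6, Add(Mul(0, Mul(6, -3)), -11))) = Add(-12, Mul(6, Add(Mul(0, -18), -11))) = Add(-12, Mul(6, Add(0, -11))) = Add(-12, Mul(6, -11)) = Add(-12, -66) = -78)
Add(Mul(Add(218, -107), s), Mul(-1, -189)) = Add(Mul(Add(218, -107), -78), Mul(-1, -189)) = Add(Mul(111, -78), 189) = Add(-8658, 189) = -8469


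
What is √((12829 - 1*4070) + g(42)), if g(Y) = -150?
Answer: √8609 ≈ 92.785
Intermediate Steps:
√((12829 - 1*4070) + g(42)) = √((12829 - 1*4070) - 150) = √((12829 - 4070) - 150) = √(8759 - 150) = √8609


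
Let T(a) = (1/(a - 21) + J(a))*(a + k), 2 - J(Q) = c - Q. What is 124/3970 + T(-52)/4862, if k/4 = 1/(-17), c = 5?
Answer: 3726507442/5988488935 ≈ 0.62228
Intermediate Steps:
k = -4/17 (k = 4/(-17) = 4*(-1/17) = -4/17 ≈ -0.23529)
J(Q) = -3 + Q (J(Q) = 2 - (5 - Q) = 2 + (-5 + Q) = -3 + Q)
T(a) = (-4/17 + a)*(-3 + a + 1/(-21 + a)) (T(a) = (1/(a - 21) + (-3 + a))*(a - 4/17) = (1/(-21 + a) + (-3 + a))*(-4/17 + a) = (-3 + a + 1/(-21 + a))*(-4/17 + a) = (-4/17 + a)*(-3 + a + 1/(-21 + a)))
124/3970 + T(-52)/4862 = 124/3970 + ((-256 - 412*(-52)² + 17*(-52)³ + 1184*(-52))/(17*(-21 - 52)))/4862 = 124*(1/3970) + ((1/17)*(-256 - 412*2704 + 17*(-140608) - 61568)/(-73))*(1/4862) = 62/1985 + ((1/17)*(-1/73)*(-256 - 1114048 - 2390336 - 61568))*(1/4862) = 62/1985 + ((1/17)*(-1/73)*(-3566208))*(1/4862) = 62/1985 + (3566208/1241)*(1/4862) = 62/1985 + 1783104/3016871 = 3726507442/5988488935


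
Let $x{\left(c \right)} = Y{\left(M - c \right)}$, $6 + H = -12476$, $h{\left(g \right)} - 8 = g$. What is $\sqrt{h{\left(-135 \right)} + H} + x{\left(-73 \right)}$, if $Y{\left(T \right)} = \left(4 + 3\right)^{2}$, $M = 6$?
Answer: $49 + 3 i \sqrt{1401} \approx 49.0 + 112.29 i$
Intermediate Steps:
$h{\left(g \right)} = 8 + g$
$H = -12482$ ($H = -6 - 12476 = -12482$)
$Y{\left(T \right)} = 49$ ($Y{\left(T \right)} = 7^{2} = 49$)
$x{\left(c \right)} = 49$
$\sqrt{h{\left(-135 \right)} + H} + x{\left(-73 \right)} = \sqrt{\left(8 - 135\right) - 12482} + 49 = \sqrt{-127 - 12482} + 49 = \sqrt{-12609} + 49 = 3 i \sqrt{1401} + 49 = 49 + 3 i \sqrt{1401}$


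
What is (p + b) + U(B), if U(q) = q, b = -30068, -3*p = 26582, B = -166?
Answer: -117284/3 ≈ -39095.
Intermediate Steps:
p = -26582/3 (p = -1/3*26582 = -26582/3 ≈ -8860.7)
(p + b) + U(B) = (-26582/3 - 30068) - 166 = -116786/3 - 166 = -117284/3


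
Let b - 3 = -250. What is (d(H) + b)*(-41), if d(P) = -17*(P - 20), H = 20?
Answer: 10127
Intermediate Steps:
b = -247 (b = 3 - 250 = -247)
d(P) = 340 - 17*P (d(P) = -17*(-20 + P) = 340 - 17*P)
(d(H) + b)*(-41) = ((340 - 17*20) - 247)*(-41) = ((340 - 340) - 247)*(-41) = (0 - 247)*(-41) = -247*(-41) = 10127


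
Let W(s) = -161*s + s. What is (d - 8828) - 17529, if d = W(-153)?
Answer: -1877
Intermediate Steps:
W(s) = -160*s
d = 24480 (d = -160*(-153) = 24480)
(d - 8828) - 17529 = (24480 - 8828) - 17529 = 15652 - 17529 = -1877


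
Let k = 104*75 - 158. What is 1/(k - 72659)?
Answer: -1/65017 ≈ -1.5381e-5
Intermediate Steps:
k = 7642 (k = 7800 - 158 = 7642)
1/(k - 72659) = 1/(7642 - 72659) = 1/(-65017) = -1/65017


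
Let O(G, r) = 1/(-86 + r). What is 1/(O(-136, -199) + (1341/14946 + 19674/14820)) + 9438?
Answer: 123153119739/13047668 ≈ 9438.7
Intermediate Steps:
1/(O(-136, -199) + (1341/14946 + 19674/14820)) + 9438 = 1/(1/(-86 - 199) + (1341/14946 + 19674/14820)) + 9438 = 1/(1/(-285) + (1341*(1/14946) + 19674*(1/14820))) + 9438 = 1/(-1/285 + (447/4982 + 3279/2470)) + 9438 = 1/(-1/285 + 4360017/3076385) + 9438 = 1/(13047668/9229155) + 9438 = 9229155/13047668 + 9438 = 123153119739/13047668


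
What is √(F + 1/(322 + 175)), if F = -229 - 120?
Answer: 2*I*√21551411/497 ≈ 18.681*I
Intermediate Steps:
F = -349
√(F + 1/(322 + 175)) = √(-349 + 1/(322 + 175)) = √(-349 + 1/497) = √(-173452/497) = 2*I*√21551411/497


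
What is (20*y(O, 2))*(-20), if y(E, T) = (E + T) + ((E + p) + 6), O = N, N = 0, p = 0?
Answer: -3200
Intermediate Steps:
O = 0
y(E, T) = 6 + T + 2*E (y(E, T) = (E + T) + ((E + 0) + 6) = (E + T) + (E + 6) = (E + T) + (6 + E) = 6 + T + 2*E)
(20*y(O, 2))*(-20) = (20*(6 + 2 + 2*0))*(-20) = (20*(6 + 2 + 0))*(-20) = (20*8)*(-20) = 160*(-20) = -3200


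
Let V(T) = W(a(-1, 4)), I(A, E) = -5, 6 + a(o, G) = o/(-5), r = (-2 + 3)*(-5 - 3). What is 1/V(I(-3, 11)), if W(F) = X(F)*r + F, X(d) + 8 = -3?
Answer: 5/411 ≈ 0.012165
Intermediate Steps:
r = -8 (r = 1*(-8) = -8)
X(d) = -11 (X(d) = -8 - 3 = -11)
a(o, G) = -6 - o/5 (a(o, G) = -6 + o/(-5) = -6 + o*(-1/5) = -6 - o/5)
W(F) = 88 + F (W(F) = -11*(-8) + F = 88 + F)
V(T) = 411/5 (V(T) = 88 + (-6 - 1/5*(-1)) = 88 + (-6 + 1/5) = 88 - 29/5 = 411/5)
1/V(I(-3, 11)) = 1/(411/5) = 5/411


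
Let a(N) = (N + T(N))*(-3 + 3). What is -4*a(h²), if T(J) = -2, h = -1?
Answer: 0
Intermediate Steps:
a(N) = 0 (a(N) = (N - 2)*(-3 + 3) = (-2 + N)*0 = 0)
-4*a(h²) = -4*0 = 0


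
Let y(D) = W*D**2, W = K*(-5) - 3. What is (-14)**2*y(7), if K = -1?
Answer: 19208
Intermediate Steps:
W = 2 (W = -1*(-5) - 3 = 5 - 3 = 2)
y(D) = 2*D**2
(-14)**2*y(7) = (-14)**2*(2*7**2) = 196*(2*49) = 196*98 = 19208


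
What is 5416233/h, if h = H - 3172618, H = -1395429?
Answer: -5416233/4568047 ≈ -1.1857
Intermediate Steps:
h = -4568047 (h = -1395429 - 3172618 = -4568047)
5416233/h = 5416233/(-4568047) = 5416233*(-1/4568047) = -5416233/4568047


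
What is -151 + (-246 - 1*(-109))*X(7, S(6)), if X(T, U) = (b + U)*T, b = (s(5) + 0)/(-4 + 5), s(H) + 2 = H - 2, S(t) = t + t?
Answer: -12618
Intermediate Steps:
S(t) = 2*t
s(H) = -4 + H (s(H) = -2 + (H - 2) = -2 + (-2 + H) = -4 + H)
b = 1 (b = ((-4 + 5) + 0)/(-4 + 5) = (1 + 0)/1 = 1*1 = 1)
X(T, U) = T*(1 + U) (X(T, U) = (1 + U)*T = T*(1 + U))
-151 + (-246 - 1*(-109))*X(7, S(6)) = -151 + (-246 - 1*(-109))*(7*(1 + 2*6)) = -151 + (-246 + 109)*(7*(1 + 12)) = -151 - 959*13 = -151 - 137*91 = -151 - 12467 = -12618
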